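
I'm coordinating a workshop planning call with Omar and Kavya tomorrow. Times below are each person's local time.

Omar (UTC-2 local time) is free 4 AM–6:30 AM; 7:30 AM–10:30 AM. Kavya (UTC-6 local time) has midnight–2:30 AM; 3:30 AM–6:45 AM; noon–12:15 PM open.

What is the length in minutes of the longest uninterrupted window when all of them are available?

180

Omar in UTC: 06:00-08:30, 09:30-12:30 (add 2h to convert from UTC-2).
Kavya in UTC: 06:00-08:30, 09:30-12:45, 18:00-18:15 (add 6h to convert from UTC-6).
Omar ∩ Kavya: 06:00-08:30, 09:30-12:30.
The longest is 09:30-12:30 at 180 minutes.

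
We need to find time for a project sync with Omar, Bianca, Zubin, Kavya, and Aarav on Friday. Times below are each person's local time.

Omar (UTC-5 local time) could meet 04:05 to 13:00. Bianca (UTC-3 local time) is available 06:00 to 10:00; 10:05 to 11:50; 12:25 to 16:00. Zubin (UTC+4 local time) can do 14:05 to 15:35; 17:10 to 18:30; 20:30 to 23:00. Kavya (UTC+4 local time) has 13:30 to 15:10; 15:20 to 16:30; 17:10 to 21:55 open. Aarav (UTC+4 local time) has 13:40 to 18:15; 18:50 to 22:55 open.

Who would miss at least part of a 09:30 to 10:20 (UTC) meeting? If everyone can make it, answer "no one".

Aarav, Zubin

Omar in UTC: 09:05-18:00 (add 5h to convert from UTC-5).
Bianca in UTC: 09:00-13:00, 13:05-14:50, 15:25-19:00 (add 3h to convert from UTC-3).
Zubin in UTC: 10:05-11:35, 13:10-14:30, 16:30-19:00 (subtract 4h to convert from UTC+4).
Kavya in UTC: 09:30-11:10, 11:20-12:30, 13:10-17:55 (subtract 4h to convert from UTC+4).
Aarav in UTC: 09:40-14:15, 14:50-18:55 (subtract 4h to convert from UTC+4).
Omar: free for 09:30-10:20. Bianca: free for 09:30-10:20. Zubin: not fully free for 09:30-10:20. Kavya: free for 09:30-10:20. Aarav: not fully free for 09:30-10:20.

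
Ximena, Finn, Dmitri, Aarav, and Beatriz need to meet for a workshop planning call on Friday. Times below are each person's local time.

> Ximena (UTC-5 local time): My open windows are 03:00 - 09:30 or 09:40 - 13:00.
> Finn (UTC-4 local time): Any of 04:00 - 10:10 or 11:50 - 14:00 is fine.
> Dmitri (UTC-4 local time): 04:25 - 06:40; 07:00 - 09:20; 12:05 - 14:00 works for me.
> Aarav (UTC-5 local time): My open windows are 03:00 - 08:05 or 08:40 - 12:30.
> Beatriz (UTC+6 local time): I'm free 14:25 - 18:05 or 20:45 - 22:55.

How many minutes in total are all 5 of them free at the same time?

Ximena in UTC: 08:00-14:30, 14:40-18:00 (add 5h to convert from UTC-5).
Finn in UTC: 08:00-14:10, 15:50-18:00 (add 4h to convert from UTC-4).
Dmitri in UTC: 08:25-10:40, 11:00-13:20, 16:05-18:00 (add 4h to convert from UTC-4).
Aarav in UTC: 08:00-13:05, 13:40-17:30 (add 5h to convert from UTC-5).
Beatriz in UTC: 08:25-12:05, 14:45-16:55 (subtract 6h to convert from UTC+6).
Ximena ∩ Finn: 08:00-14:10, 15:50-18:00.
Ximena ∩ Finn ∩ Dmitri: 08:25-10:40, 11:00-13:20, 16:05-18:00.
Ximena ∩ Finn ∩ Dmitri ∩ Aarav: 08:25-10:40, 11:00-13:05, 16:05-17:30.
Ximena ∩ Finn ∩ Dmitri ∩ Aarav ∩ Beatriz: 08:25-10:40, 11:00-12:05, 16:05-16:55.
Summing the common windows: 135 + 65 + 50 = 250 minutes.

250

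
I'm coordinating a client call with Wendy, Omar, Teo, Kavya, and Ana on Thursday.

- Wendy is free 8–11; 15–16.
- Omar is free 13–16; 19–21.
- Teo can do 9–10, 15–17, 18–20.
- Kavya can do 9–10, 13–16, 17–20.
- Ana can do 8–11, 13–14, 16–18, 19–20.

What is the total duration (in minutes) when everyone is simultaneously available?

Wendy ∩ Omar: 15:00-16:00.
Wendy ∩ Omar ∩ Teo: 15:00-16:00.
Wendy ∩ Omar ∩ Teo ∩ Kavya: 15:00-16:00.
Wendy ∩ Omar ∩ Teo ∩ Kavya ∩ Ana: ∅.
There is no time when everyone is free.
There is no common window, so the total is 0 minutes.

0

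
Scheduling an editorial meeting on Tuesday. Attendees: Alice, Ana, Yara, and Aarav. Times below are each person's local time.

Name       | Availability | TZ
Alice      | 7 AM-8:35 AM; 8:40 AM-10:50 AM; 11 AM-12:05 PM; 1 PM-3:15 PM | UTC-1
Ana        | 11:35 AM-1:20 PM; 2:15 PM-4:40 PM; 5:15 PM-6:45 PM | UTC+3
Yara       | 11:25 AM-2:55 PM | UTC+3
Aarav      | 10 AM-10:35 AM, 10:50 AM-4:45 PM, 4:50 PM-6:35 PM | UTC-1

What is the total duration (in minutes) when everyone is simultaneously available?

Alice in UTC: 08:00-09:35, 09:40-11:50, 12:00-13:05, 14:00-16:15 (add 1h to convert from UTC-1).
Ana in UTC: 08:35-10:20, 11:15-13:40, 14:15-15:45 (subtract 3h to convert from UTC+3).
Yara in UTC: 08:25-11:55 (subtract 3h to convert from UTC+3).
Aarav in UTC: 11:00-11:35, 11:50-17:45, 17:50-19:35 (add 1h to convert from UTC-1).
Alice ∩ Ana: 08:35-09:35, 09:40-10:20, 11:15-11:50, 12:00-13:05, 14:15-15:45.
Alice ∩ Ana ∩ Yara: 08:35-09:35, 09:40-10:20, 11:15-11:50.
Alice ∩ Ana ∩ Yara ∩ Aarav: 11:15-11:35.
That's a single block of 20 minutes.

20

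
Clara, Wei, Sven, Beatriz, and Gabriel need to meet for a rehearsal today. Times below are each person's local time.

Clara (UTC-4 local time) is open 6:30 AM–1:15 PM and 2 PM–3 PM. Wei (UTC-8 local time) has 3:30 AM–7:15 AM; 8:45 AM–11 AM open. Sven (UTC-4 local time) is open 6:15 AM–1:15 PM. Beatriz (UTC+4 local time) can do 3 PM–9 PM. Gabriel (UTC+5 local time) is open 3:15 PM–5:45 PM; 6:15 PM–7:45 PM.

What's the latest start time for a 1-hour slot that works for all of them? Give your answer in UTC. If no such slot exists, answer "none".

Clara in UTC: 10:30-17:15, 18:00-19:00 (add 4h to convert from UTC-4).
Wei in UTC: 11:30-15:15, 16:45-19:00 (add 8h to convert from UTC-8).
Sven in UTC: 10:15-17:15 (add 4h to convert from UTC-4).
Beatriz in UTC: 11:00-17:00 (subtract 4h to convert from UTC+4).
Gabriel in UTC: 10:15-12:45, 13:15-14:45 (subtract 5h to convert from UTC+5).
Clara ∩ Wei: 11:30-15:15, 16:45-17:15, 18:00-19:00.
Clara ∩ Wei ∩ Sven: 11:30-15:15, 16:45-17:15.
Clara ∩ Wei ∩ Sven ∩ Beatriz: 11:30-15:15, 16:45-17:00.
Clara ∩ Wei ∩ Sven ∩ Beatriz ∩ Gabriel: 11:30-12:45, 13:15-14:45.
The last common window of at least 60 minutes is 13:15-14:45; a 60-minute meeting can start as late as 13:45 and still end by 14:45.

13:45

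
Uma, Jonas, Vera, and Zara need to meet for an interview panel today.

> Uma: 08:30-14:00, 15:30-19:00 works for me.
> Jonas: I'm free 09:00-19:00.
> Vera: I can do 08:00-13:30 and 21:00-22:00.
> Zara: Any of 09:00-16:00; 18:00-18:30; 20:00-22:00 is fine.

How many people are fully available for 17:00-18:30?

Uma and Jonas can make the full 17:00-18:30 slot — that's 2.

2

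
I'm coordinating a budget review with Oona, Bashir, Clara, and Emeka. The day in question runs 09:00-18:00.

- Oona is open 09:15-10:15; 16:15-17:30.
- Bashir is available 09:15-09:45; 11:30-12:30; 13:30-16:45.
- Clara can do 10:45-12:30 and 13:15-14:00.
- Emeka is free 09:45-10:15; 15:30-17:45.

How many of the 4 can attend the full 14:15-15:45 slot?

Bashir can make the full 14:15-15:45 slot — that's 1.

1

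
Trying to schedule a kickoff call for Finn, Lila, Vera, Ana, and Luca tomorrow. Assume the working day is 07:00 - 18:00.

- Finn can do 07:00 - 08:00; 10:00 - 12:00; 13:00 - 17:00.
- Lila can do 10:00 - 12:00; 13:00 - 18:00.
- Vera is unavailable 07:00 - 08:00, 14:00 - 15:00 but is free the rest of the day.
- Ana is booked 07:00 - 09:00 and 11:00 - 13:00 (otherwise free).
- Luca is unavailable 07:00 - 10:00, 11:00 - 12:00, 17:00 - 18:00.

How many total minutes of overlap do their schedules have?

Finn free: 07:00-08:00, 10:00-12:00, 13:00-17:00.
Lila free: 10:00-12:00, 13:00-18:00.
Vera free: 08:00-14:00, 15:00-18:00 (invert busy blocks within the working day).
Ana free: 09:00-11:00, 13:00-18:00 (invert busy blocks within the working day).
Luca free: 10:00-11:00, 12:00-17:00 (invert busy blocks within the working day).
Finn ∩ Lila: 10:00-12:00, 13:00-17:00.
Finn ∩ Lila ∩ Vera: 10:00-12:00, 13:00-14:00, 15:00-17:00.
Finn ∩ Lila ∩ Vera ∩ Ana: 10:00-11:00, 13:00-14:00, 15:00-17:00.
Finn ∩ Lila ∩ Vera ∩ Ana ∩ Luca: 10:00-11:00, 13:00-14:00, 15:00-17:00.
Summing the common windows: 60 + 60 + 120 = 240 minutes.

240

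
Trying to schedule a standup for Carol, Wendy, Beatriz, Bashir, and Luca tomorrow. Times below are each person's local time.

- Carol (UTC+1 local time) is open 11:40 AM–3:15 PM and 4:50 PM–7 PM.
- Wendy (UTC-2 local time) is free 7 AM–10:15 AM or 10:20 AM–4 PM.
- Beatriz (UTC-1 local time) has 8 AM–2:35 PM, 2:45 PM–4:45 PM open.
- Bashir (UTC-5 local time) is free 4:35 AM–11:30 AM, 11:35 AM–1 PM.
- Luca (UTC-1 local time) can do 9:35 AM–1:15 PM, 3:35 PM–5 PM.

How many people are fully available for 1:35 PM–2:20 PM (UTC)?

3

Carol in UTC: 10:40-14:15, 15:50-18:00 (subtract 1h to convert from UTC+1).
Wendy in UTC: 09:00-12:15, 12:20-18:00 (add 2h to convert from UTC-2).
Beatriz in UTC: 09:00-15:35, 15:45-17:45 (add 1h to convert from UTC-1).
Bashir in UTC: 09:35-16:30, 16:35-18:00 (add 5h to convert from UTC-5).
Luca in UTC: 10:35-14:15, 16:35-18:00 (add 1h to convert from UTC-1).
Wendy, Beatriz, and Bashir can make the full 13:35-14:20 slot — that's 3.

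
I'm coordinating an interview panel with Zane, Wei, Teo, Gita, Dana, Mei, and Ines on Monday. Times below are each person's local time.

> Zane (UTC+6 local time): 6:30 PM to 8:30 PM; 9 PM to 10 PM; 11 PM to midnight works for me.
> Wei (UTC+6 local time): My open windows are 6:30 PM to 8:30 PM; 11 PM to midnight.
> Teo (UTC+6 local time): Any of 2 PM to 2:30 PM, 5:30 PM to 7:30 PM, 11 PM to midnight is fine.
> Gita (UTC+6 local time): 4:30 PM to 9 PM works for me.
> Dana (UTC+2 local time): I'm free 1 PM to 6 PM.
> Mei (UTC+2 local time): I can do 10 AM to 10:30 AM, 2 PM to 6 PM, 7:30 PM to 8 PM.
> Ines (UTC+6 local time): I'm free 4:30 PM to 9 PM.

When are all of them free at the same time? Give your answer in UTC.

12:30-13:30

Zane in UTC: 12:30-14:30, 15:00-16:00, 17:00-18:00 (subtract 6h to convert from UTC+6).
Wei in UTC: 12:30-14:30, 17:00-18:00 (subtract 6h to convert from UTC+6).
Teo in UTC: 08:00-08:30, 11:30-13:30, 17:00-18:00 (subtract 6h to convert from UTC+6).
Gita in UTC: 10:30-15:00 (subtract 6h to convert from UTC+6).
Dana in UTC: 11:00-16:00 (subtract 2h to convert from UTC+2).
Mei in UTC: 08:00-08:30, 12:00-16:00, 17:30-18:00 (subtract 2h to convert from UTC+2).
Ines in UTC: 10:30-15:00 (subtract 6h to convert from UTC+6).
Zane ∩ Wei: 12:30-14:30, 17:00-18:00.
Zane ∩ Wei ∩ Teo: 12:30-13:30, 17:00-18:00.
Zane ∩ Wei ∩ Teo ∩ Gita: 12:30-13:30.
Zane ∩ Wei ∩ Teo ∩ Gita ∩ Dana: 12:30-13:30.
Zane ∩ Wei ∩ Teo ∩ Gita ∩ Dana ∩ Mei: 12:30-13:30.
Zane ∩ Wei ∩ Teo ∩ Gita ∩ Dana ∩ Mei ∩ Ines: 12:30-13:30.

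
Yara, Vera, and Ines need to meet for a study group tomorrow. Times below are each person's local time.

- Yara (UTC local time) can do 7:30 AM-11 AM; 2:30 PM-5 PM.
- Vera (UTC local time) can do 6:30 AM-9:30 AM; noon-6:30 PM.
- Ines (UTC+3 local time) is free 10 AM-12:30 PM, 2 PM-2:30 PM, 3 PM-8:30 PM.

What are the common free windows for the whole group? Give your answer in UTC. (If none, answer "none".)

Yara in UTC: 07:30-11:00, 14:30-17:00.
Vera in UTC: 06:30-09:30, 12:00-18:30.
Ines in UTC: 07:00-09:30, 11:00-11:30, 12:00-17:30 (subtract 3h to convert from UTC+3).
Yara ∩ Vera: 07:30-09:30, 14:30-17:00.
Yara ∩ Vera ∩ Ines: 07:30-09:30, 14:30-17:00.

07:30-09:30, 14:30-17:00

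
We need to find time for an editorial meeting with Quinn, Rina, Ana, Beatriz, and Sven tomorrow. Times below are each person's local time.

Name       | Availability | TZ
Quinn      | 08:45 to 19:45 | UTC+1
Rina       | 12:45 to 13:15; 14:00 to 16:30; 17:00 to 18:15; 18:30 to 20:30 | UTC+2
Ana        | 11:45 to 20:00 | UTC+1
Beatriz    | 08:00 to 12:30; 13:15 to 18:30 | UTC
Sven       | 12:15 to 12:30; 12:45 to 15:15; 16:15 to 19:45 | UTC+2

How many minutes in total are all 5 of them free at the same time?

225

Quinn in UTC: 07:45-18:45 (subtract 1h to convert from UTC+1).
Rina in UTC: 10:45-11:15, 12:00-14:30, 15:00-16:15, 16:30-18:30 (subtract 2h to convert from UTC+2).
Ana in UTC: 10:45-19:00 (subtract 1h to convert from UTC+1).
Beatriz in UTC: 08:00-12:30, 13:15-18:30.
Sven in UTC: 10:15-10:30, 10:45-13:15, 14:15-17:45 (subtract 2h to convert from UTC+2).
Quinn ∩ Rina: 10:45-11:15, 12:00-14:30, 15:00-16:15, 16:30-18:30.
Quinn ∩ Rina ∩ Ana: 10:45-11:15, 12:00-14:30, 15:00-16:15, 16:30-18:30.
Quinn ∩ Rina ∩ Ana ∩ Beatriz: 10:45-11:15, 12:00-12:30, 13:15-14:30, 15:00-16:15, 16:30-18:30.
Quinn ∩ Rina ∩ Ana ∩ Beatriz ∩ Sven: 10:45-11:15, 12:00-12:30, 14:15-14:30, 15:00-16:15, 16:30-17:45.
Summing the common windows: 30 + 30 + 15 + 75 + 75 = 225 minutes.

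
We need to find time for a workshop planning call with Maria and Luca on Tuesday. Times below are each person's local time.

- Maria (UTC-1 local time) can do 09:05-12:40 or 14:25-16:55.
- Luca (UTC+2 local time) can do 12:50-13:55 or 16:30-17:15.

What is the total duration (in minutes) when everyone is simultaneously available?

Maria in UTC: 10:05-13:40, 15:25-17:55 (add 1h to convert from UTC-1).
Luca in UTC: 10:50-11:55, 14:30-15:15 (subtract 2h to convert from UTC+2).
Maria ∩ Luca: 10:50-11:55.
That's a single block of 65 minutes.

65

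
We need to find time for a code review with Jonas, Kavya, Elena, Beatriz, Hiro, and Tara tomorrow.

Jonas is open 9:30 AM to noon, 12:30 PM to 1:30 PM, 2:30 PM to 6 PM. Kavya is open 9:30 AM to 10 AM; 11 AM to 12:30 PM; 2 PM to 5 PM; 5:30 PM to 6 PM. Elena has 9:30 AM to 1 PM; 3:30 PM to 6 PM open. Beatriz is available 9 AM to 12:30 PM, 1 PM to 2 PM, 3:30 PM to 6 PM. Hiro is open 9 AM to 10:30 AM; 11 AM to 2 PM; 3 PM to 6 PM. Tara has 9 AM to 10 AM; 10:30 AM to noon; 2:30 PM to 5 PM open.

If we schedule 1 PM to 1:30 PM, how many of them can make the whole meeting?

Jonas, Beatriz, and Hiro can make the full 13:00-13:30 slot — that's 3.

3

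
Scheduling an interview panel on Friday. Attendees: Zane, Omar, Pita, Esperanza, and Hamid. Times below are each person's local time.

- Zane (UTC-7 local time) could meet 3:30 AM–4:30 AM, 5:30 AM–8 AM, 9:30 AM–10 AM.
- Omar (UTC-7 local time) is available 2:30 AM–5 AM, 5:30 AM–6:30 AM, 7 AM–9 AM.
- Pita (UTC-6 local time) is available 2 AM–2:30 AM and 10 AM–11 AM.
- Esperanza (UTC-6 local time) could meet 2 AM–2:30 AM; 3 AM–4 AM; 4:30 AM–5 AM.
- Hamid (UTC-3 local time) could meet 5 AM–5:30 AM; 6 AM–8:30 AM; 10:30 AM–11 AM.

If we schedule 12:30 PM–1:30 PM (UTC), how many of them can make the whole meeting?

2

Zane in UTC: 10:30-11:30, 12:30-15:00, 16:30-17:00 (add 7h to convert from UTC-7).
Omar in UTC: 09:30-12:00, 12:30-13:30, 14:00-16:00 (add 7h to convert from UTC-7).
Pita in UTC: 08:00-08:30, 16:00-17:00 (add 6h to convert from UTC-6).
Esperanza in UTC: 08:00-08:30, 09:00-10:00, 10:30-11:00 (add 6h to convert from UTC-6).
Hamid in UTC: 08:00-08:30, 09:00-11:30, 13:30-14:00 (add 3h to convert from UTC-3).
Zane and Omar can make the full 12:30-13:30 slot — that's 2.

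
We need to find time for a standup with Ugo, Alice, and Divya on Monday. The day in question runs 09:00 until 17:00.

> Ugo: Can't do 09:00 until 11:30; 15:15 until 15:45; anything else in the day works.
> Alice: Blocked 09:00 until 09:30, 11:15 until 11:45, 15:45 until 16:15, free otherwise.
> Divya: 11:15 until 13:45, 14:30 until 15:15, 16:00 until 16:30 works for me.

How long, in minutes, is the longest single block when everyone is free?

120

Ugo free: 11:30-15:15, 15:45-17:00 (invert busy blocks within the working day).
Alice free: 09:30-11:15, 11:45-15:45, 16:15-17:00 (invert busy blocks within the working day).
Divya free: 11:15-13:45, 14:30-15:15, 16:00-16:30.
Ugo ∩ Alice: 11:45-15:15, 16:15-17:00.
Ugo ∩ Alice ∩ Divya: 11:45-13:45, 14:30-15:15, 16:15-16:30.
The longest is 11:45-13:45 at 120 minutes.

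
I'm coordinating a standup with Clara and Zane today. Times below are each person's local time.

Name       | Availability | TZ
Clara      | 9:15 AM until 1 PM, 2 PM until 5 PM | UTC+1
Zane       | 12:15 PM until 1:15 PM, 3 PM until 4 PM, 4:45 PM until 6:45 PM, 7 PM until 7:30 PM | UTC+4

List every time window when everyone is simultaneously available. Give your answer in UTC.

08:15-09:15, 11:00-12:00, 13:00-14:45, 15:00-15:30

Clara in UTC: 08:15-12:00, 13:00-16:00 (subtract 1h to convert from UTC+1).
Zane in UTC: 08:15-09:15, 11:00-12:00, 12:45-14:45, 15:00-15:30 (subtract 4h to convert from UTC+4).
Clara ∩ Zane: 08:15-09:15, 11:00-12:00, 13:00-14:45, 15:00-15:30.
So the common availability across everyone is 08:15-09:15, 11:00-12:00, 13:00-14:45, 15:00-15:30.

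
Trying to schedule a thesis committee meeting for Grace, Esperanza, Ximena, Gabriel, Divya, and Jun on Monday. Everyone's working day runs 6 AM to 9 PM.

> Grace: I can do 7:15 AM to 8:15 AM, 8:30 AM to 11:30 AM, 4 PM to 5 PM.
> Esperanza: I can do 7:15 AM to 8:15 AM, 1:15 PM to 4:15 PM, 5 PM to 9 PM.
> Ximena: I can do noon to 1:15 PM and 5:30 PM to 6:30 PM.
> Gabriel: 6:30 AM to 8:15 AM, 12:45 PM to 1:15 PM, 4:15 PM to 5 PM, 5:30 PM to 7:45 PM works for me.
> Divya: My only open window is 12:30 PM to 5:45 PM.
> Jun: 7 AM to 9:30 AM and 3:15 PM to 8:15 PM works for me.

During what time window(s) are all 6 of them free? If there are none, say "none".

Grace ∩ Esperanza: 07:15-08:15, 16:00-16:15.
Grace ∩ Esperanza ∩ Ximena: ∅.
Grace ∩ Esperanza ∩ Ximena ∩ Gabriel: ∅.
Grace ∩ Esperanza ∩ Ximena ∩ Gabriel ∩ Divya: ∅.
Grace ∩ Esperanza ∩ Ximena ∩ Gabriel ∩ Divya ∩ Jun: ∅.
There is no time when everyone is free.

none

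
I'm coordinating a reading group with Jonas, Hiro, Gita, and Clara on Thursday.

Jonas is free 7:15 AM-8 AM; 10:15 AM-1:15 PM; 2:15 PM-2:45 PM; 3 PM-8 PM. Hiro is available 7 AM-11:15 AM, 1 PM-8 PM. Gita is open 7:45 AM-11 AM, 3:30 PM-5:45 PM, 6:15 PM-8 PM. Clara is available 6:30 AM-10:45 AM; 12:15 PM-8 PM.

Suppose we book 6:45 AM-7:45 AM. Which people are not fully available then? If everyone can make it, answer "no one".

Gita, Hiro, Jonas

Jonas: not fully free for 06:45-07:45. Hiro: not fully free for 06:45-07:45. Gita: not fully free for 06:45-07:45. Clara: free for 06:45-07:45.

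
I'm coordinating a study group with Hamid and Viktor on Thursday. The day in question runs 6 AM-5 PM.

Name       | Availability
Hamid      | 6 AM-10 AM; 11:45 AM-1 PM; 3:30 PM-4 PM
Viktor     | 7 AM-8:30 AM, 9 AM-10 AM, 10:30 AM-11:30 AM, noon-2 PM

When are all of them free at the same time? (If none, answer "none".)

07:00-08:30, 09:00-10:00, 12:00-13:00

Hamid ∩ Viktor: 07:00-08:30, 09:00-10:00, 12:00-13:00.
Those are the intersection windows.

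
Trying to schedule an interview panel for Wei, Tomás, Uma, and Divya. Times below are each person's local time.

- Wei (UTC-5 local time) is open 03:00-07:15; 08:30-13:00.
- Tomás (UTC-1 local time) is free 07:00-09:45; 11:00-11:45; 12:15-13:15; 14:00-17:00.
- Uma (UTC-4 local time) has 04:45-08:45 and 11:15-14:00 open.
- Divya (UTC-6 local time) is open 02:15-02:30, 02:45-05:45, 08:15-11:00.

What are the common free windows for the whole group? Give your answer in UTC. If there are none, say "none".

Wei in UTC: 08:00-12:15, 13:30-18:00 (add 5h to convert from UTC-5).
Tomás in UTC: 08:00-10:45, 12:00-12:45, 13:15-14:15, 15:00-18:00 (add 1h to convert from UTC-1).
Uma in UTC: 08:45-12:45, 15:15-18:00 (add 4h to convert from UTC-4).
Divya in UTC: 08:15-08:30, 08:45-11:45, 14:15-17:00 (add 6h to convert from UTC-6).
Wei ∩ Tomás: 08:00-10:45, 12:00-12:15, 13:30-14:15, 15:00-18:00.
Wei ∩ Tomás ∩ Uma: 08:45-10:45, 12:00-12:15, 15:15-18:00.
Wei ∩ Tomás ∩ Uma ∩ Divya: 08:45-10:45, 15:15-17:00.

08:45-10:45, 15:15-17:00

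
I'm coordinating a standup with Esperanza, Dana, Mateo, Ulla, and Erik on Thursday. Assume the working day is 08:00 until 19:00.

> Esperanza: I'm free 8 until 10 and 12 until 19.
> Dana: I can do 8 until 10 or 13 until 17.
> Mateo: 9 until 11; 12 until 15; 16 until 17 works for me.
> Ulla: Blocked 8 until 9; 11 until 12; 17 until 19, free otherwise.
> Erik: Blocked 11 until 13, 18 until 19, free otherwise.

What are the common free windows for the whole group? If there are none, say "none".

09:00-10:00, 13:00-15:00, 16:00-17:00

Esperanza free: 08:00-10:00, 12:00-19:00.
Dana free: 08:00-10:00, 13:00-17:00.
Mateo free: 09:00-11:00, 12:00-15:00, 16:00-17:00.
Ulla free: 09:00-11:00, 12:00-17:00 (invert busy blocks within the working day).
Erik free: 08:00-11:00, 13:00-18:00 (invert busy blocks within the working day).
Esperanza ∩ Dana: 08:00-10:00, 13:00-17:00.
Esperanza ∩ Dana ∩ Mateo: 09:00-10:00, 13:00-15:00, 16:00-17:00.
Esperanza ∩ Dana ∩ Mateo ∩ Ulla: 09:00-10:00, 13:00-15:00, 16:00-17:00.
Esperanza ∩ Dana ∩ Mateo ∩ Ulla ∩ Erik: 09:00-10:00, 13:00-15:00, 16:00-17:00.
So the common availability across everyone is 09:00-10:00, 13:00-15:00, 16:00-17:00.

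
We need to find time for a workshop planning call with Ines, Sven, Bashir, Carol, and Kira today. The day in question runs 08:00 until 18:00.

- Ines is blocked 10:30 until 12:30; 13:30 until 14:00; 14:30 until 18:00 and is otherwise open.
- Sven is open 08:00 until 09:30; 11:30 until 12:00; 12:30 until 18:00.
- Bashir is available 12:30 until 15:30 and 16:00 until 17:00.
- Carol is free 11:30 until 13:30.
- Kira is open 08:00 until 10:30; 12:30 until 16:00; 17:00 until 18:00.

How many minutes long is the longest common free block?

Ines free: 08:00-10:30, 12:30-13:30, 14:00-14:30 (invert busy blocks within the working day).
Sven free: 08:00-09:30, 11:30-12:00, 12:30-18:00.
Bashir free: 12:30-15:30, 16:00-17:00.
Carol free: 11:30-13:30.
Kira free: 08:00-10:30, 12:30-16:00, 17:00-18:00.
Ines ∩ Sven: 08:00-09:30, 12:30-13:30, 14:00-14:30.
Ines ∩ Sven ∩ Bashir: 12:30-13:30, 14:00-14:30.
Ines ∩ Sven ∩ Bashir ∩ Carol: 12:30-13:30.
Ines ∩ Sven ∩ Bashir ∩ Carol ∩ Kira: 12:30-13:30.
Those are the intersection windows.
The longest is 12:30-13:30 at 60 minutes.

60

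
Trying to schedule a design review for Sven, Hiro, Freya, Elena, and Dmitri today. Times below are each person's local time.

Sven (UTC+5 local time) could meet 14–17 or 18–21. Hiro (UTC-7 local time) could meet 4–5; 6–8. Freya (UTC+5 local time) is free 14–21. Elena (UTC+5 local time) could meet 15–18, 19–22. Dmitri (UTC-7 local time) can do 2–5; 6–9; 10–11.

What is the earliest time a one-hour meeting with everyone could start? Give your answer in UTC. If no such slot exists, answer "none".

11:00

Sven in UTC: 09:00-12:00, 13:00-16:00 (subtract 5h to convert from UTC+5).
Hiro in UTC: 11:00-12:00, 13:00-15:00 (add 7h to convert from UTC-7).
Freya in UTC: 09:00-16:00 (subtract 5h to convert from UTC+5).
Elena in UTC: 10:00-13:00, 14:00-17:00 (subtract 5h to convert from UTC+5).
Dmitri in UTC: 09:00-12:00, 13:00-16:00, 17:00-18:00 (add 7h to convert from UTC-7).
Sven ∩ Hiro: 11:00-12:00, 13:00-15:00.
Sven ∩ Hiro ∩ Freya: 11:00-12:00, 13:00-15:00.
Sven ∩ Hiro ∩ Freya ∩ Elena: 11:00-12:00, 14:00-15:00.
Sven ∩ Hiro ∩ Freya ∩ Elena ∩ Dmitri: 11:00-12:00, 14:00-15:00.
The first common window of at least 60 minutes is 11:00-12:00, so the earliest start is 11:00.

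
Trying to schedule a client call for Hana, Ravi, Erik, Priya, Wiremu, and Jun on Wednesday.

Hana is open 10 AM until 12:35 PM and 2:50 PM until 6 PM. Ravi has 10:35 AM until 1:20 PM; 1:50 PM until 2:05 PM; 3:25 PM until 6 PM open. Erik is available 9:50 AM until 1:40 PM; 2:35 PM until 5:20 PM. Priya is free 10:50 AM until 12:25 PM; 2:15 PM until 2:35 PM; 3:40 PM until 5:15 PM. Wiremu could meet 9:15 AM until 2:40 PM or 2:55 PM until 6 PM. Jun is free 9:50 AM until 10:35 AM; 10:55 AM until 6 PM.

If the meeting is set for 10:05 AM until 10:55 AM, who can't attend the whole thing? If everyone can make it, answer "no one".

Hana: free for 10:05-10:55. Ravi: not fully free for 10:05-10:55. Erik: free for 10:05-10:55. Priya: not fully free for 10:05-10:55. Wiremu: free for 10:05-10:55. Jun: not fully free for 10:05-10:55.

Jun, Priya, Ravi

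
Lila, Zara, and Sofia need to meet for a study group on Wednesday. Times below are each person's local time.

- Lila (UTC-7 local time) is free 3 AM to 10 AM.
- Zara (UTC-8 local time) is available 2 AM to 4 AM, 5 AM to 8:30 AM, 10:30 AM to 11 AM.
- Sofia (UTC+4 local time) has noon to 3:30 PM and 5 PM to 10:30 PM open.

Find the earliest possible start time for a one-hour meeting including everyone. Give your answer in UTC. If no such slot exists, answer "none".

Lila in UTC: 10:00-17:00 (add 7h to convert from UTC-7).
Zara in UTC: 10:00-12:00, 13:00-16:30, 18:30-19:00 (add 8h to convert from UTC-8).
Sofia in UTC: 08:00-11:30, 13:00-18:30 (subtract 4h to convert from UTC+4).
Lila ∩ Zara: 10:00-12:00, 13:00-16:30.
Lila ∩ Zara ∩ Sofia: 10:00-11:30, 13:00-16:30.
So the common availability across everyone is 10:00-11:30, 13:00-16:30.
The first common window of at least 60 minutes is 10:00-11:30, so the earliest start is 10:00.

10:00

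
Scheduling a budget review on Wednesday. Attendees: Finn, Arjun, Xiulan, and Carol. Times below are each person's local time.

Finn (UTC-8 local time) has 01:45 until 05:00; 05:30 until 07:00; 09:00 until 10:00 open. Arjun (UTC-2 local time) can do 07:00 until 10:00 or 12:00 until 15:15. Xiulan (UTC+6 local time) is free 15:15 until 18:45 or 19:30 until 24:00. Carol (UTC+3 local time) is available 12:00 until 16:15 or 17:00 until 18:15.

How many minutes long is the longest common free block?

Finn in UTC: 09:45-13:00, 13:30-15:00, 17:00-18:00 (add 8h to convert from UTC-8).
Arjun in UTC: 09:00-12:00, 14:00-17:15 (add 2h to convert from UTC-2).
Xiulan in UTC: 09:15-12:45, 13:30-18:00 (subtract 6h to convert from UTC+6).
Carol in UTC: 09:00-13:15, 14:00-15:15 (subtract 3h to convert from UTC+3).
Finn ∩ Arjun: 09:45-12:00, 14:00-15:00, 17:00-17:15.
Finn ∩ Arjun ∩ Xiulan: 09:45-12:00, 14:00-15:00, 17:00-17:15.
Finn ∩ Arjun ∩ Xiulan ∩ Carol: 09:45-12:00, 14:00-15:00.
Those are the intersection windows.
The longest is 09:45-12:00 at 135 minutes.

135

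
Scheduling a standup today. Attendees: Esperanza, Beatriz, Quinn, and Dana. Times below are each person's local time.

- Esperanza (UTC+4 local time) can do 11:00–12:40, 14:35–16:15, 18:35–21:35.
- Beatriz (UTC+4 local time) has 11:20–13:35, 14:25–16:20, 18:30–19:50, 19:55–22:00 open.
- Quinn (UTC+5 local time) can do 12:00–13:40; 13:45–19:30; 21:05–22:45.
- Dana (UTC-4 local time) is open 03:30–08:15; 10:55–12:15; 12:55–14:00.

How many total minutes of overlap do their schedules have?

220

Esperanza in UTC: 07:00-08:40, 10:35-12:15, 14:35-17:35 (subtract 4h to convert from UTC+4).
Beatriz in UTC: 07:20-09:35, 10:25-12:20, 14:30-15:50, 15:55-18:00 (subtract 4h to convert from UTC+4).
Quinn in UTC: 07:00-08:40, 08:45-14:30, 16:05-17:45 (subtract 5h to convert from UTC+5).
Dana in UTC: 07:30-12:15, 14:55-16:15, 16:55-18:00 (add 4h to convert from UTC-4).
Esperanza ∩ Beatriz: 07:20-08:40, 10:35-12:15, 14:35-15:50, 15:55-17:35.
Esperanza ∩ Beatriz ∩ Quinn: 07:20-08:40, 10:35-12:15, 16:05-17:35.
Esperanza ∩ Beatriz ∩ Quinn ∩ Dana: 07:30-08:40, 10:35-12:15, 16:05-16:15, 16:55-17:35.
Summing the common windows: 70 + 100 + 10 + 40 = 220 minutes.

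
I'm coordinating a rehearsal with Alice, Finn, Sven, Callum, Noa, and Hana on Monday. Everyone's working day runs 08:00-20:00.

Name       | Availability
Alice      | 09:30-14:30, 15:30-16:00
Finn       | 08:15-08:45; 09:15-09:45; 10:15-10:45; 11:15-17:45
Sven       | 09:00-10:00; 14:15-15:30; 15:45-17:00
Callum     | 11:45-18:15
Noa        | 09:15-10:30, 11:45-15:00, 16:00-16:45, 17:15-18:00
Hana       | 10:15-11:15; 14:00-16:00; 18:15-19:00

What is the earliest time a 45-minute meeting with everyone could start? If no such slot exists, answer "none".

none

Alice ∩ Finn: 09:30-09:45, 10:15-10:45, 11:15-14:30, 15:30-16:00.
Alice ∩ Finn ∩ Sven: 09:30-09:45, 14:15-14:30, 15:45-16:00.
Alice ∩ Finn ∩ Sven ∩ Callum: 14:15-14:30, 15:45-16:00.
Alice ∩ Finn ∩ Sven ∩ Callum ∩ Noa: 14:15-14:30.
Alice ∩ Finn ∩ Sven ∩ Callum ∩ Noa ∩ Hana: 14:15-14:30.
Those are the intersection windows.
No common window is at least 45 minutes long.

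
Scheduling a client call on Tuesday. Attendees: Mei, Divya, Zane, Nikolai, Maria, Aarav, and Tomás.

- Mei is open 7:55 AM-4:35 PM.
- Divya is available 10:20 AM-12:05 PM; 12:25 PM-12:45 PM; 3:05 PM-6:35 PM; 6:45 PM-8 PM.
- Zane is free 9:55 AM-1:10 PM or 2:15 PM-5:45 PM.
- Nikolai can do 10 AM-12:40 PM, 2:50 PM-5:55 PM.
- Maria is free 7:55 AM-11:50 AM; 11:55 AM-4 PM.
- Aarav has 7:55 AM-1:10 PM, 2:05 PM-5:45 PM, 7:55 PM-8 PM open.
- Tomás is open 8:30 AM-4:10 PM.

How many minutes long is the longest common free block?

90

Mei ∩ Divya: 10:20-12:05, 12:25-12:45, 15:05-16:35.
Mei ∩ Divya ∩ Zane: 10:20-12:05, 12:25-12:45, 15:05-16:35.
Mei ∩ Divya ∩ Zane ∩ Nikolai: 10:20-12:05, 12:25-12:40, 15:05-16:35.
Mei ∩ Divya ∩ Zane ∩ Nikolai ∩ Maria: 10:20-11:50, 11:55-12:05, 12:25-12:40, 15:05-16:00.
Mei ∩ Divya ∩ Zane ∩ Nikolai ∩ Maria ∩ Aarav: 10:20-11:50, 11:55-12:05, 12:25-12:40, 15:05-16:00.
Mei ∩ Divya ∩ Zane ∩ Nikolai ∩ Maria ∩ Aarav ∩ Tomás: 10:20-11:50, 11:55-12:05, 12:25-12:40, 15:05-16:00.
The longest is 10:20-11:50 at 90 minutes.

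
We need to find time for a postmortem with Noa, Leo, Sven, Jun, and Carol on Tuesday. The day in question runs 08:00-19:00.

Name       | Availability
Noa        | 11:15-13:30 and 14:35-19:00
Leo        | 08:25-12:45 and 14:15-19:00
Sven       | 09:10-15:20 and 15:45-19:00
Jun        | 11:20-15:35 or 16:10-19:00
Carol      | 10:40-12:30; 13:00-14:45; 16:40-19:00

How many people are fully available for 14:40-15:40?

2

Noa and Leo can make the full 14:40-15:40 slot — that's 2.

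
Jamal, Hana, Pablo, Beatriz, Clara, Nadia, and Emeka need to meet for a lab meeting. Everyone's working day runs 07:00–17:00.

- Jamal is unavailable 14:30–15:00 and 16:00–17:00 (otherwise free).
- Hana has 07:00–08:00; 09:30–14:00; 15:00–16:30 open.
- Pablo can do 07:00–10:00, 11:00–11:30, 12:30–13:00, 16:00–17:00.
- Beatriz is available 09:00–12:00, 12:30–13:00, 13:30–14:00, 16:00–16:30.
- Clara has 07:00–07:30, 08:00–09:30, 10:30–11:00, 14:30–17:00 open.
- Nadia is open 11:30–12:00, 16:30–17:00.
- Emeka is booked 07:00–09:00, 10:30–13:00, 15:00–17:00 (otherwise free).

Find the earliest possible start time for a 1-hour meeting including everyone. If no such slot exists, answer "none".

Jamal free: 07:00-14:30, 15:00-16:00 (invert busy blocks within the working day).
Hana free: 07:00-08:00, 09:30-14:00, 15:00-16:30.
Pablo free: 07:00-10:00, 11:00-11:30, 12:30-13:00, 16:00-17:00.
Beatriz free: 09:00-12:00, 12:30-13:00, 13:30-14:00, 16:00-16:30.
Clara free: 07:00-07:30, 08:00-09:30, 10:30-11:00, 14:30-17:00.
Nadia free: 11:30-12:00, 16:30-17:00.
Emeka free: 09:00-10:30, 13:00-15:00 (invert busy blocks within the working day).
Jamal ∩ Hana: 07:00-08:00, 09:30-14:00, 15:00-16:00.
Jamal ∩ Hana ∩ Pablo: 07:00-08:00, 09:30-10:00, 11:00-11:30, 12:30-13:00.
Jamal ∩ Hana ∩ Pablo ∩ Beatriz: 09:30-10:00, 11:00-11:30, 12:30-13:00.
Jamal ∩ Hana ∩ Pablo ∩ Beatriz ∩ Clara: ∅.
Jamal ∩ Hana ∩ Pablo ∩ Beatriz ∩ Clara ∩ Nadia: ∅.
Jamal ∩ Hana ∩ Pablo ∩ Beatriz ∩ Clara ∩ Nadia ∩ Emeka: ∅.
There is no time when everyone is free.
No common window is at least 60 minutes long.

none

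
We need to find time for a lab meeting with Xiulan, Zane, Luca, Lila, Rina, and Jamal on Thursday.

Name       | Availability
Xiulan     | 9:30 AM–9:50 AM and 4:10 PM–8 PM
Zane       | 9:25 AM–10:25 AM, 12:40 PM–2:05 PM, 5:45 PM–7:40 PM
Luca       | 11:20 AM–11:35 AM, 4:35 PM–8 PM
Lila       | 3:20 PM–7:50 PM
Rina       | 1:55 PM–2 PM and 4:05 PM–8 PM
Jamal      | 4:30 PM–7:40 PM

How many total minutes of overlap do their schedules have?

Xiulan ∩ Zane: 09:30-09:50, 17:45-19:40.
Xiulan ∩ Zane ∩ Luca: 17:45-19:40.
Xiulan ∩ Zane ∩ Luca ∩ Lila: 17:45-19:40.
Xiulan ∩ Zane ∩ Luca ∩ Lila ∩ Rina: 17:45-19:40.
Xiulan ∩ Zane ∩ Luca ∩ Lila ∩ Rina ∩ Jamal: 17:45-19:40.
That's a single block of 115 minutes.

115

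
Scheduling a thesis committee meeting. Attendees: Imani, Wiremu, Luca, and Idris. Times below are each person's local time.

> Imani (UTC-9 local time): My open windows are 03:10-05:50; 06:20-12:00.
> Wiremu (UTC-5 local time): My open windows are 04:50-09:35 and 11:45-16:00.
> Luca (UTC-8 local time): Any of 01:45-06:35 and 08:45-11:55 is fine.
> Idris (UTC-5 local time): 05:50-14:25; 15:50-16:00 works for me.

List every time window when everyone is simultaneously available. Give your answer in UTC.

Imani in UTC: 12:10-14:50, 15:20-21:00 (add 9h to convert from UTC-9).
Wiremu in UTC: 09:50-14:35, 16:45-21:00 (add 5h to convert from UTC-5).
Luca in UTC: 09:45-14:35, 16:45-19:55 (add 8h to convert from UTC-8).
Idris in UTC: 10:50-19:25, 20:50-21:00 (add 5h to convert from UTC-5).
Imani ∩ Wiremu: 12:10-14:35, 16:45-21:00.
Imani ∩ Wiremu ∩ Luca: 12:10-14:35, 16:45-19:55.
Imani ∩ Wiremu ∩ Luca ∩ Idris: 12:10-14:35, 16:45-19:25.

12:10-14:35, 16:45-19:25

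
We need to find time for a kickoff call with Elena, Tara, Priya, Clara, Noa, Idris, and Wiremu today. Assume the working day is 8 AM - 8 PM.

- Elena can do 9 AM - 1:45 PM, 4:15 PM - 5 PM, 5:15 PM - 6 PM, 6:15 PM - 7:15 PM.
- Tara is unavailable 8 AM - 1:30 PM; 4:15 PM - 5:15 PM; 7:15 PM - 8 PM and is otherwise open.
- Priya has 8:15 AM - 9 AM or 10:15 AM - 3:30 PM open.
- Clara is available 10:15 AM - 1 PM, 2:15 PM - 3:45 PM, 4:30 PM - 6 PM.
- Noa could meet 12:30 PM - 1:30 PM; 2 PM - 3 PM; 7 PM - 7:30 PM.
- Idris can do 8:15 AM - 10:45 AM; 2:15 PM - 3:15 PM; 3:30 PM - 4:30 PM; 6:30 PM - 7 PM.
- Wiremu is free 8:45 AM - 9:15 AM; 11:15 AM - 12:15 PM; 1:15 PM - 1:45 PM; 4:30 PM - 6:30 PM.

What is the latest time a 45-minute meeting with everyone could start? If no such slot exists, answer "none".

none

Elena free: 09:00-13:45, 16:15-17:00, 17:15-18:00, 18:15-19:15.
Tara free: 13:30-16:15, 17:15-19:15 (invert busy blocks within the working day).
Priya free: 08:15-09:00, 10:15-15:30.
Clara free: 10:15-13:00, 14:15-15:45, 16:30-18:00.
Noa free: 12:30-13:30, 14:00-15:00, 19:00-19:30.
Idris free: 08:15-10:45, 14:15-15:15, 15:30-16:30, 18:30-19:00.
Wiremu free: 08:45-09:15, 11:15-12:15, 13:15-13:45, 16:30-18:30.
Elena ∩ Tara: 13:30-13:45, 17:15-18:00, 18:15-19:15.
Elena ∩ Tara ∩ Priya: 13:30-13:45.
Elena ∩ Tara ∩ Priya ∩ Clara: ∅.
Elena ∩ Tara ∩ Priya ∩ Clara ∩ Noa: ∅.
Elena ∩ Tara ∩ Priya ∩ Clara ∩ Noa ∩ Idris: ∅.
Elena ∩ Tara ∩ Priya ∩ Clara ∩ Noa ∩ Idris ∩ Wiremu: ∅.
There is no time when everyone is free.
No common window is at least 45 minutes long.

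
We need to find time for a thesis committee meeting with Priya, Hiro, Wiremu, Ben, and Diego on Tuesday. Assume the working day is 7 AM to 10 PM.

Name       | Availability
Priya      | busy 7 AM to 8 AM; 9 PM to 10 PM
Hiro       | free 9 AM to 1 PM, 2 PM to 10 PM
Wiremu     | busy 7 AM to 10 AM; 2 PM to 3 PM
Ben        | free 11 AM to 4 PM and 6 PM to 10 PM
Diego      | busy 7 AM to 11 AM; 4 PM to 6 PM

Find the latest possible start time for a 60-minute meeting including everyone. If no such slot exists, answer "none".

Priya free: 08:00-21:00 (invert busy blocks within the working day).
Hiro free: 09:00-13:00, 14:00-22:00.
Wiremu free: 10:00-14:00, 15:00-22:00 (invert busy blocks within the working day).
Ben free: 11:00-16:00, 18:00-22:00.
Diego free: 11:00-16:00, 18:00-22:00 (invert busy blocks within the working day).
Priya ∩ Hiro: 09:00-13:00, 14:00-21:00.
Priya ∩ Hiro ∩ Wiremu: 10:00-13:00, 15:00-21:00.
Priya ∩ Hiro ∩ Wiremu ∩ Ben: 11:00-13:00, 15:00-16:00, 18:00-21:00.
Priya ∩ Hiro ∩ Wiremu ∩ Ben ∩ Diego: 11:00-13:00, 15:00-16:00, 18:00-21:00.
The last common window of at least 60 minutes is 18:00-21:00; a 60-minute meeting can start as late as 20:00 and still end by 21:00.

20:00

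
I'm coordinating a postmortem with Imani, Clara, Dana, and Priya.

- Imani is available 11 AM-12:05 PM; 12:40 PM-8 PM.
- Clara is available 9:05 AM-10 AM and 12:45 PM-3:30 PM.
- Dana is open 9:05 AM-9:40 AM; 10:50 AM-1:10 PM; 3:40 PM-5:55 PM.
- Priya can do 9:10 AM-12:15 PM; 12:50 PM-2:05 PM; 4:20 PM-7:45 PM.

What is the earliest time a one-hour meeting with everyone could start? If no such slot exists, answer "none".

none

Imani ∩ Clara: 12:45-15:30.
Imani ∩ Clara ∩ Dana: 12:45-13:10.
Imani ∩ Clara ∩ Dana ∩ Priya: 12:50-13:10.
No common window is at least 60 minutes long.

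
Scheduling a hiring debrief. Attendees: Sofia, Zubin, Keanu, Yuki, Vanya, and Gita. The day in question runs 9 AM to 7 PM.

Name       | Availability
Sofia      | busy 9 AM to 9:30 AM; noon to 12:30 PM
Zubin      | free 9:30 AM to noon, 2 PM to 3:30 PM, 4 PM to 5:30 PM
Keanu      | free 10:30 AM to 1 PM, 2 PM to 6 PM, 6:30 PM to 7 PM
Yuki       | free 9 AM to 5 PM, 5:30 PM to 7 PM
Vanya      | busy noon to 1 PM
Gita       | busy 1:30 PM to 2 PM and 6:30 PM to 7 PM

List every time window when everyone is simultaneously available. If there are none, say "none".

10:30-12:00, 14:00-15:30, 16:00-17:00

Sofia free: 09:30-12:00, 12:30-19:00 (invert busy blocks within the working day).
Zubin free: 09:30-12:00, 14:00-15:30, 16:00-17:30.
Keanu free: 10:30-13:00, 14:00-18:00, 18:30-19:00.
Yuki free: 09:00-17:00, 17:30-19:00.
Vanya free: 09:00-12:00, 13:00-19:00 (invert busy blocks within the working day).
Gita free: 09:00-13:30, 14:00-18:30 (invert busy blocks within the working day).
Sofia ∩ Zubin: 09:30-12:00, 14:00-15:30, 16:00-17:30.
Sofia ∩ Zubin ∩ Keanu: 10:30-12:00, 14:00-15:30, 16:00-17:30.
Sofia ∩ Zubin ∩ Keanu ∩ Yuki: 10:30-12:00, 14:00-15:30, 16:00-17:00.
Sofia ∩ Zubin ∩ Keanu ∩ Yuki ∩ Vanya: 10:30-12:00, 14:00-15:30, 16:00-17:00.
Sofia ∩ Zubin ∩ Keanu ∩ Yuki ∩ Vanya ∩ Gita: 10:30-12:00, 14:00-15:30, 16:00-17:00.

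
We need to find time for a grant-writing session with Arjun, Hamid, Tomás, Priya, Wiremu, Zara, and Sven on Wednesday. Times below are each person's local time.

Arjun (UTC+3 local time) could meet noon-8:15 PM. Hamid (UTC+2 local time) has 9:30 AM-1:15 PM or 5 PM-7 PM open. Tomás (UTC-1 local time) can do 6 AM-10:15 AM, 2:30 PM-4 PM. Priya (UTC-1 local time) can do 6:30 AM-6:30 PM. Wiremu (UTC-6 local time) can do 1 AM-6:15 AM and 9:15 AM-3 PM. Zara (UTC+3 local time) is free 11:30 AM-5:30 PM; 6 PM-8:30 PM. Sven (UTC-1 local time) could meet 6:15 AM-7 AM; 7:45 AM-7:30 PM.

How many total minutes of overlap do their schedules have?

225

Arjun in UTC: 09:00-17:15 (subtract 3h to convert from UTC+3).
Hamid in UTC: 07:30-11:15, 15:00-17:00 (subtract 2h to convert from UTC+2).
Tomás in UTC: 07:00-11:15, 15:30-17:00 (add 1h to convert from UTC-1).
Priya in UTC: 07:30-19:30 (add 1h to convert from UTC-1).
Wiremu in UTC: 07:00-12:15, 15:15-21:00 (add 6h to convert from UTC-6).
Zara in UTC: 08:30-14:30, 15:00-17:30 (subtract 3h to convert from UTC+3).
Sven in UTC: 07:15-08:00, 08:45-20:30 (add 1h to convert from UTC-1).
Arjun ∩ Hamid: 09:00-11:15, 15:00-17:00.
Arjun ∩ Hamid ∩ Tomás: 09:00-11:15, 15:30-17:00.
Arjun ∩ Hamid ∩ Tomás ∩ Priya: 09:00-11:15, 15:30-17:00.
Arjun ∩ Hamid ∩ Tomás ∩ Priya ∩ Wiremu: 09:00-11:15, 15:30-17:00.
Arjun ∩ Hamid ∩ Tomás ∩ Priya ∩ Wiremu ∩ Zara: 09:00-11:15, 15:30-17:00.
Arjun ∩ Hamid ∩ Tomás ∩ Priya ∩ Wiremu ∩ Zara ∩ Sven: 09:00-11:15, 15:30-17:00.
Summing the common windows: 135 + 90 = 225 minutes.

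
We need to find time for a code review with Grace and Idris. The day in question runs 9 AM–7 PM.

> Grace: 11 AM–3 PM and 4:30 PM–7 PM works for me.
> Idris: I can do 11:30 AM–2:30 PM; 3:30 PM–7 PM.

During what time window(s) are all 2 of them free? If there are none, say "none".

11:30-14:30, 16:30-19:00

Grace ∩ Idris: 11:30-14:30, 16:30-19:00.
So the common availability across everyone is 11:30-14:30, 16:30-19:00.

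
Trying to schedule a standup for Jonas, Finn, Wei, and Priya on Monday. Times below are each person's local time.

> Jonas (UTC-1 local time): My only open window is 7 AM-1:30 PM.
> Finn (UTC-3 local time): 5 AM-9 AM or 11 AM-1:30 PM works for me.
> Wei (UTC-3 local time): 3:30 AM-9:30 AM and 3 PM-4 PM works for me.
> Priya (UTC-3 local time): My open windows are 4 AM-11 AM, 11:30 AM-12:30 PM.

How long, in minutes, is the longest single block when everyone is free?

Jonas in UTC: 08:00-14:30 (add 1h to convert from UTC-1).
Finn in UTC: 08:00-12:00, 14:00-16:30 (add 3h to convert from UTC-3).
Wei in UTC: 06:30-12:30, 18:00-19:00 (add 3h to convert from UTC-3).
Priya in UTC: 07:00-14:00, 14:30-15:30 (add 3h to convert from UTC-3).
Jonas ∩ Finn: 08:00-12:00, 14:00-14:30.
Jonas ∩ Finn ∩ Wei: 08:00-12:00.
Jonas ∩ Finn ∩ Wei ∩ Priya: 08:00-12:00.
The longest is 08:00-12:00 at 240 minutes.

240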